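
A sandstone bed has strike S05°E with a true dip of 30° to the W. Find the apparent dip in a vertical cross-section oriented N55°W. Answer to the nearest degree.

24°

The strike is S05°E and the section trends N55°W; the acute angle between them is β = 50°.
tan(apparent dip) = tan 30° · sin 50° = 0.4423
α = arctan(0.4423) = 23.86°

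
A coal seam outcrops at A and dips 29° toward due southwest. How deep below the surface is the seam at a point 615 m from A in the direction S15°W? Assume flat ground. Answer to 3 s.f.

295 m

The hole lies 30° from the dip direction, so the down-dip offset is 615 × cos 30° = 532.61 m.
Depth = down-dip offset × tan(dip) = 532.61 × tan 29° = 532.61 × 0.5543
Depth = 295.23 m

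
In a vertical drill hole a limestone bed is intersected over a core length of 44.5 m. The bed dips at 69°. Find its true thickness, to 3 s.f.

15.9 m

True thickness t = h · cos(dip) = 44.5 × cos 69°
t = 44.5 × 0.3584 = 15.947 m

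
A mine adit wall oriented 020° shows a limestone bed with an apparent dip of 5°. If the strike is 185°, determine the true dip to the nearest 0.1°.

β = acute angle between strike 185° and section 020° = 15°.
tan(true dip) = tan 5° / sin 15° = 0.3380
δ = arctan(0.3380) = 18.68°

18.7°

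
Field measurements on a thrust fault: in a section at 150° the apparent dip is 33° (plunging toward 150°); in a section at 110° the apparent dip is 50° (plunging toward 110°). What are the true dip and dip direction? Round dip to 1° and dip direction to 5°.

Represent each trace as a vector plunging at its apparent dip toward its trend (east-north-up frame): v₁ = (0.419, -0.726, -0.545), v₂ = (0.604, -0.220, -0.766).
The plane normal is n = v₁ × v₂ ∝ (0.437, -0.008, 0.347).
Dip δ = arctan(|n_h|/n_z) = arctan(0.437/0.347) = 51.6°.
The horizontal component of n points toward azimuth atan2(n_x, n_y) = 91°, the dip direction.

true dip 52°, dip direction 090°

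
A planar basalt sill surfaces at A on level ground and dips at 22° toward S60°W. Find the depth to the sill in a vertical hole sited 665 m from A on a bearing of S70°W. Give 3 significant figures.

The hole lies 10° from the dip direction, so the down-dip offset is 665 × cos 10° = 654.90 m.
Depth = down-dip offset × tan(dip) = 654.90 × tan 22° = 654.90 × 0.4040
Depth = 264.60 m

265 m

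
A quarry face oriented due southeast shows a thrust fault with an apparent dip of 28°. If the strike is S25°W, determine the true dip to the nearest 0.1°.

The section is 70° from the strike.
tan δ = tan α / sin β = tan 28° / sin 70° = 0.5317 / 0.9397 = 0.5658
true dip = arctan 0.5658 = 29.50°

29.5°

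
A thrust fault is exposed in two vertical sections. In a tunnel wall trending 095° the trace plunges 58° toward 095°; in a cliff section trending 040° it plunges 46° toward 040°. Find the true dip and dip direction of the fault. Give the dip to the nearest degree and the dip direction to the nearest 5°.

true dip 58°, dip direction 090°

Each apparent-dip line lies in the plane. As unit vectors (x east, y north, z up), v₁ plunges 58°→095° and v₂ plunges 46°→040°.
n = v₁ × v₂ = (0.485, 0.001, 0.302) (taken with n_z > 0).
True dip = arccos(n_z / |n|) = arccos(0.5284) = 58.1°.
Dip direction = atan2(0.485, 0.001) = 90° (azimuth of n's horizontal projection).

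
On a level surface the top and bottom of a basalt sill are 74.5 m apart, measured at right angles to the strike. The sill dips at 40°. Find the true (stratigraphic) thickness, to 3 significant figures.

True thickness t = w · sin(dip) = 74.5 × sin 40°
t = 74.5 × 0.6428 = 47.888 m

47.9 m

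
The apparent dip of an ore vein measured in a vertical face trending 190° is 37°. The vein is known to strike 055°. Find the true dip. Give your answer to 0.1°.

The section is 45° from the strike.
tan(true dip) = tan 37° / sin 45° = 1.0657
true dip = arctan 1.0657 = 46.82°

46.8°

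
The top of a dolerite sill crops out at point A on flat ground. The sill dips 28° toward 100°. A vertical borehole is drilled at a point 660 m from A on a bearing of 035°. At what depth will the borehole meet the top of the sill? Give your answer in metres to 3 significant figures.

148 m

The hole lies 65° from the dip direction, so the down-dip offset is 660 × cos 65° = 278.93 m.
Depth = down-dip offset × tan(dip) = 278.93 × tan 28° = 278.93 × 0.5317
Depth = 148.31 m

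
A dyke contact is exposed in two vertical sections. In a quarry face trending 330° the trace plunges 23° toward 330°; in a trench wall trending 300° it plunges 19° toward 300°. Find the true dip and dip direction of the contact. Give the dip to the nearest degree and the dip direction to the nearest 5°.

true dip 23°, dip direction 335°

Represent each trace as a vector plunging at its apparent dip toward its trend (east-north-up frame): v₁ = (-0.460, 0.797, -0.391), v₂ = (-0.819, 0.473, -0.326).
The plane normal is n = v₁ × v₂ ∝ (-0.075, 0.170, 0.435).
Dip δ = arctan(|n_h|/n_z) = arctan(0.186/0.435) = 23.1°.
Dip direction = atan2(-0.075, 0.170) = 336° (azimuth of n's horizontal projection).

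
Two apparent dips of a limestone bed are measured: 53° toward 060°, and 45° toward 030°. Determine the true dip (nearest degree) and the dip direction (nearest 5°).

true dip 54°, dip direction 075°

The two traces are lines in the plane: v₁ = (sin 60°·cos 53°, cos 60°·cos 53°, −sin 53°), v₂ = (sin 30°·cos 45°, cos 30°·cos 45°, −sin 45°).
Cross product v₁ × v₂ gives the pole to the plane: n ∝ (0.276, 0.086, 0.213).
True dip = arccos(n_z / |n|) = arccos(0.5923) = 53.7°.
Dip direction = atan2(0.276, 0.086) = 73° (azimuth of n's horizontal projection).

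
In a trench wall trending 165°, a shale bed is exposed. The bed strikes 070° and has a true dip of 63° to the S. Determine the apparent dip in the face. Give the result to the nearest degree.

63°

The strike is 070° and the section trends 165°; the acute angle between them is β = 85°.
tan α = tan 63° × sin 85° = 1.9626 × 0.9962 = 1.9551
apparent dip = arctan 1.9551 = 62.91°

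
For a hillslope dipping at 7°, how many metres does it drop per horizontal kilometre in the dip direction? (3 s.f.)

123 m

drop per km = 1000 × tan 7° = 1000 × 0.1228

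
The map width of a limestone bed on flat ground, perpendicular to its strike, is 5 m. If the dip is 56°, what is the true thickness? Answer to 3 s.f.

4.15 m

True thickness t = w · sin(dip) = 5 × sin 56°
t = 5 × 0.8290 = 4.145 m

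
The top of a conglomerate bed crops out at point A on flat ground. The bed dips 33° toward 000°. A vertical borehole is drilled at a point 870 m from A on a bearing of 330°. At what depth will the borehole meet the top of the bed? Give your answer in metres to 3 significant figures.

The hole lies 30° from the dip direction, so the down-dip offset is 870 × cos 30° = 753.44 m.
Depth = down-dip offset × tan(dip) = 753.44 × tan 33° = 753.44 × 0.6494
Depth = 489.29 m

489 m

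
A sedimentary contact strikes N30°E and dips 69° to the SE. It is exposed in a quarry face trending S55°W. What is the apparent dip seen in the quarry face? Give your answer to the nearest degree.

The strike is N30°E and the section trends S55°W; the acute angle between them is β = 25°.
tan(apparent dip) = tan 69° · sin 25° = 1.1010
apparent dip = arctan 1.1010 = 47.75°

48°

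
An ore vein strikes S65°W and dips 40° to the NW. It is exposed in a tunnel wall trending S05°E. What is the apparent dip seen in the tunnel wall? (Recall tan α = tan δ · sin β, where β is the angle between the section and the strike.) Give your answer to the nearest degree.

The strike is S65°W and the section trends S05°E; the acute angle between them is β = 70°.
tan(apparent dip) = tan 40° · sin 70° = 0.7885
α = arctan(0.7885) = 38.26°

38°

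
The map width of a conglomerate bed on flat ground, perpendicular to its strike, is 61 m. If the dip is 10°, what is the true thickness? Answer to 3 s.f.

10.6 m

True thickness t = w · sin(dip) = 61 × sin 10°
t = 61 × 0.1736 = 10.593 m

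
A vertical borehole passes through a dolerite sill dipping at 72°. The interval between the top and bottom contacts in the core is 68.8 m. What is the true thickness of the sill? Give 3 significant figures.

True thickness t = h · cos(dip) = 68.8 × cos 72°
t = 68.8 × 0.3090 = 21.260 m

21.3 m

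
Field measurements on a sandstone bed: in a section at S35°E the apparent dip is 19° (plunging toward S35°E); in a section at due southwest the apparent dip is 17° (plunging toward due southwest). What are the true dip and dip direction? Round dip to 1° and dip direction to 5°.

The two traces are lines in the plane: v₁ = (sin 145°·cos 19°, cos 145°·cos 19°, −sin 19°), v₂ = (sin 225°·cos 17°, cos 225°·cos 17°, −sin 17°).
The plane normal is n = v₁ × v₂ ∝ (-0.006, -0.379, 0.890).
tan δ = √(n_x²+n_y²)/n_z = 0.379/0.890, so δ = 23.0°.
Dip direction = azimuth of (n_x, n_y) = atan2(-0.006, -0.379) = 181°.

true dip 23°, dip direction 180°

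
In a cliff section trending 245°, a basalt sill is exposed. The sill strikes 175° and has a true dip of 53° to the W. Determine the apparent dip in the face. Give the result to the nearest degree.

51°

The strike is 175° and the section trends 245°; the acute angle between them is β = 70°.
tan(apparent dip) = tan 53° · sin 70° = 1.2470
α = arctan(1.2470) = 51.27°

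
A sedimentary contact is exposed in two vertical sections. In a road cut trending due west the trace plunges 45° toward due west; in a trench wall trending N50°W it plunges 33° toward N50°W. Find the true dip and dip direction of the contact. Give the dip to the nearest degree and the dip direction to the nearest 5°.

true dip 45°, dip direction 260°

Represent each trace as a vector plunging at its apparent dip toward its trend (east-north-up frame): v₁ = (-0.707, -0.000, -0.707), v₂ = (-0.642, 0.539, -0.545).
n = v₁ × v₂ = (-0.381, -0.069, 0.381) (taken with n_z > 0).
Dip δ = arctan(|n_h|/n_z) = arctan(0.387/0.381) = 45.5°.
Dip direction = azimuth of (n_x, n_y) = atan2(-0.381, -0.069) = 260°.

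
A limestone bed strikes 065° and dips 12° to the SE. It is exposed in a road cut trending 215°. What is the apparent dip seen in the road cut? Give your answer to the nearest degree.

Angle between strike (065°) and section (215°): β = 30°.
tan(apparent dip) = tan 12° · sin 30° = 0.1063
apparent dip = arctan 0.1063 = 6.07°

6°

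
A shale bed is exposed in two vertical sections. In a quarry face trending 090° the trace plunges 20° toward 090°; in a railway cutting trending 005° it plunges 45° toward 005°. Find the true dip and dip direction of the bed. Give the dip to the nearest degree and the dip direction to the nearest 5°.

Each apparent-dip line lies in the plane. As unit vectors (x east, y north, z up), v₁ plunges 20°→090° and v₂ plunges 45°→005°.
n = v₁ × v₂ = (0.241, 0.643, 0.662) (taken with n_z > 0).
tan δ = √(n_x²+n_y²)/n_z = 0.687/0.662, so δ = 46.1°.
Dip direction = atan2(0.241, 0.643) = 21° (azimuth of n's horizontal projection).

true dip 46°, dip direction 020°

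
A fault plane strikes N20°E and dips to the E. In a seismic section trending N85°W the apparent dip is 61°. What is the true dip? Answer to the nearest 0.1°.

61.8°

β = acute angle between strike N20°E and section N85°W = 75°.
tan(true dip) = tan 61° / sin 75° = 1.8677
true dip = arctan 1.8677 = 61.83°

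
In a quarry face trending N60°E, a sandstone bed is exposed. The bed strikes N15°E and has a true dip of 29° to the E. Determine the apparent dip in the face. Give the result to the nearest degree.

The strike is N15°E and the section trends N60°E; the acute angle between them is β = 45°.
tan α = tan 29° × sin 45° = 0.5543 × 0.7071 = 0.3920
apparent dip = arctan 0.3920 = 21.40°

21°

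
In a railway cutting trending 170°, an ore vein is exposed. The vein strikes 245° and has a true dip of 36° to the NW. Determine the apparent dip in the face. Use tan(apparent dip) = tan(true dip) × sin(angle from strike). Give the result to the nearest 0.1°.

35.1°

Angle between strike (245°) and section (170°): β = 75°.
tan α = tan 36° × sin 75° = 0.7265 × 0.9659 = 0.7018
α = arctan(0.7018) = 35.06°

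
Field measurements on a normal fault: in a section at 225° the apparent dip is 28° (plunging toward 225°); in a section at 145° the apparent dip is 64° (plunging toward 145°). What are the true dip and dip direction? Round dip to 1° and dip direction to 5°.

true dip 64°, dip direction 150°

Represent each trace as a vector plunging at its apparent dip toward its trend (east-north-up frame): v₁ = (-0.624, -0.624, -0.469), v₂ = (0.251, -0.359, -0.899).
Cross product v₁ × v₂ gives the pole to the plane: n ∝ (0.393, -0.679, 0.381).
tan δ = √(n_x²+n_y²)/n_z = 0.784/0.381, so δ = 64.1°.
The horizontal component of n points toward azimuth atan2(n_x, n_y) = 150°, the dip direction.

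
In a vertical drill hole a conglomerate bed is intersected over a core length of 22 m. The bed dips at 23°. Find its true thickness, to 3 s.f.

True thickness t = h · cos(dip) = 22 × cos 23°
t = 22 × 0.9205 = 20.251 m

20.3 m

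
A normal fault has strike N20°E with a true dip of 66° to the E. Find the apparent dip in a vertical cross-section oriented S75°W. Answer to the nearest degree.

Angle between strike (N20°E) and section (S75°W): β = 55°.
tan(apparent dip) = tan 66° · sin 55° = 1.8398
α = arctan(1.8398) = 61.47°

61°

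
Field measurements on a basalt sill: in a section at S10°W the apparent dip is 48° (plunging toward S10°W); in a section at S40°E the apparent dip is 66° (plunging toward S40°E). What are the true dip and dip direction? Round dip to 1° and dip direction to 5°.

true dip 66°, dip direction 130°

Represent each trace as a vector plunging at its apparent dip toward its trend (east-north-up frame): v₁ = (-0.116, -0.659, -0.743), v₂ = (0.261, -0.312, -0.914).
Cross product v₁ × v₂ gives the pole to the plane: n ∝ (0.370, -0.300, 0.208).
tan δ = √(n_x²+n_y²)/n_z = 0.477/0.208, so δ = 66.4°.
Dip direction = atan2(0.370, -0.300) = 129° (azimuth of n's horizontal projection).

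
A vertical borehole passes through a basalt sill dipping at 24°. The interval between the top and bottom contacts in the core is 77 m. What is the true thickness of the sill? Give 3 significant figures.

True thickness t = h · cos(dip) = 77 × cos 24°
t = 77 × 0.9135 = 70.343 m

70.3 m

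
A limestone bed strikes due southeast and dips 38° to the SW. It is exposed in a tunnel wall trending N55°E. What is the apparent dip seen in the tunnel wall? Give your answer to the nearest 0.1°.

37.6°

The strike is due southeast and the section trends N55°E; the acute angle between them is β = 80°.
tan α = tan 38° × sin 80° = 0.7813 × 0.9848 = 0.7694
apparent dip = arctan 0.7694 = 37.58°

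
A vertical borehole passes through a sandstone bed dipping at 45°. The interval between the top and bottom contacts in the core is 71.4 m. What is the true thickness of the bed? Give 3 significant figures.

True thickness t = h · cos(dip) = 71.4 × cos 45°
t = 71.4 × 0.7071 = 50.487 m

50.5 m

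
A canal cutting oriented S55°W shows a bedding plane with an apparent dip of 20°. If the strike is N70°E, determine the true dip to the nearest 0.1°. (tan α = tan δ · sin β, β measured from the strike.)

54.6°

β = acute angle between strike N70°E and section S55°W = 15°.
tan(true dip) = tan 20° / sin 15° = 1.4063
δ = arctan(1.4063) = 54.58°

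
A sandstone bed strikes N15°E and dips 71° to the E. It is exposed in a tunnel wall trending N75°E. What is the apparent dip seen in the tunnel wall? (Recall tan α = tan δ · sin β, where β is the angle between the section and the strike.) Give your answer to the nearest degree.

68°

The section lies 60° from the strike.
tan α = tan 71° × sin 60° = 2.9042 × 0.8660 = 2.5151
α = arctan(2.5151) = 68.32°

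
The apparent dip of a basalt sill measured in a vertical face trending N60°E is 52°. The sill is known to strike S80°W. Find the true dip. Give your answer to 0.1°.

β = acute angle between strike S80°W and section N60°E = 20°.
tan δ = tan α / sin β = tan 52° / sin 20° = 1.2799 / 0.3420 = 3.7423
true dip = arctan 3.7423 = 75.04°

75.0°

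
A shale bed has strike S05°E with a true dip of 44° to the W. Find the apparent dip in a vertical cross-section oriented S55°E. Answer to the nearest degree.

The section lies 50° from the strike.
tan α = tan 44° × sin 50° = 0.9657 × 0.7660 = 0.7398
apparent dip = arctan 0.7398 = 36.49°

36°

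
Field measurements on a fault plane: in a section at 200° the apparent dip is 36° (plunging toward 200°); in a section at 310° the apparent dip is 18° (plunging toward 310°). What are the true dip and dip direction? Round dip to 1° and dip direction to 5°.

true dip 43°, dip direction 240°

Each apparent-dip line lies in the plane. As unit vectors (x east, y north, z up), v₁ plunges 36°→200° and v₂ plunges 18°→310°.
Cross product v₁ × v₂ gives the pole to the plane: n ∝ (-0.594, -0.343, 0.723).
Dip δ = arctan(|n_h|/n_z) = arctan(0.686/0.723) = 43.5°.
Dip direction = atan2(-0.594, -0.343) = 240° (azimuth of n's horizontal projection).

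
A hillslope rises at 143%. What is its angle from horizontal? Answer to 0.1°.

tan θ = 143/100 = 1.4300
θ = arctan(1.4300) = 55.03°

55.0°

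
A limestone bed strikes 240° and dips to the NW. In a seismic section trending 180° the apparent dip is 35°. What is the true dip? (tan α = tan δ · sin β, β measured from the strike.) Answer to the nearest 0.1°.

39.0°

β = acute angle between strike 240° and section 180° = 60°.
tan δ = tan α / sin β = tan 35° / sin 60° = 0.7002 / 0.8660 = 0.8085
true dip = arctan 0.8085 = 38.96°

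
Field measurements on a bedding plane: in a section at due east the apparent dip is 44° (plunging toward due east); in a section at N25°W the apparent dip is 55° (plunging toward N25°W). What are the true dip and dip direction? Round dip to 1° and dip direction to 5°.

The two traces are lines in the plane: v₁ = (sin 90°·cos 44°, cos 90°·cos 44°, −sin 44°), v₂ = (sin 335°·cos 55°, cos 335°·cos 55°, −sin 55°).
n = v₁ × v₂ = (0.361, 0.758, 0.374) (taken with n_z > 0).
tan δ = √(n_x²+n_y²)/n_z = 0.839/0.374, so δ = 66.0°.
Dip direction = azimuth of (n_x, n_y) = atan2(0.361, 0.758) = 25°.

true dip 66°, dip direction 025°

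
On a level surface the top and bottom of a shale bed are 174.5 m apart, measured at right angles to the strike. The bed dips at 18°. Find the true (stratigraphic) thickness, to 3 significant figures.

True thickness t = w · sin(dip) = 174.5 × sin 18°
t = 174.5 × 0.3090 = 53.923 m

53.9 m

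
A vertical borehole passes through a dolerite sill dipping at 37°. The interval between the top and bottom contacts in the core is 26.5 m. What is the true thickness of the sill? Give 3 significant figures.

21.2 m

True thickness t = h · cos(dip) = 26.5 × cos 37°
t = 26.5 × 0.7986 = 21.164 m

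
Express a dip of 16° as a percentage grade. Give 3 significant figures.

28.7%

grade % = 100 × tan 16° = 100 × 0.2867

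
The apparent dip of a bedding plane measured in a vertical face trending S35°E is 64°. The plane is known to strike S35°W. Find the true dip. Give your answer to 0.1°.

The section is 70° from the strike.
tan δ = tan α / sin β = tan 64° / sin 70° = 2.0503 / 0.9397 = 2.1819
true dip = arctan 2.1819 = 65.38°

65.4°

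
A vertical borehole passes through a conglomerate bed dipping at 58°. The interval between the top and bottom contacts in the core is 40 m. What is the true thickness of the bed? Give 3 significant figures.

21.2 m

True thickness t = h · cos(dip) = 40 × cos 58°
t = 40 × 0.5299 = 21.197 m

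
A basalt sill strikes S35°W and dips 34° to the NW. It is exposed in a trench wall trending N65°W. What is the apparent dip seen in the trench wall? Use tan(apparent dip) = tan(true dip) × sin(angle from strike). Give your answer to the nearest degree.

The section lies 80° from the strike.
tan(apparent dip) = tan 34° · sin 80° = 0.6643
apparent dip = arctan 0.6643 = 33.59°

34°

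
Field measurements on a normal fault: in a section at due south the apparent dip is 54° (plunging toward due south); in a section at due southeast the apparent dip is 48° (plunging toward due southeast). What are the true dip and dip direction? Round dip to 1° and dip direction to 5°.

Represent each trace as a vector plunging at its apparent dip toward its trend (east-north-up frame): v₁ = (0.000, -0.588, -0.809), v₂ = (0.473, -0.473, -0.743).
The plane normal is n = v₁ × v₂ ∝ (0.054, -0.383, 0.278).
True dip = arccos(n_z / |n|) = arccos(0.5840) = 54.3°.
The horizontal component of n points toward azimuth atan2(n_x, n_y) = 172°, the dip direction.

true dip 54°, dip direction 170°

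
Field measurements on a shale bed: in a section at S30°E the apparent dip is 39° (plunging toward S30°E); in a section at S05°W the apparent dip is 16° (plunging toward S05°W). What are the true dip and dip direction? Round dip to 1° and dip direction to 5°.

Each apparent-dip line lies in the plane. As unit vectors (x east, y north, z up), v₁ plunges 39°→S30°E and v₂ plunges 16°→S05°W.
Cross product v₁ × v₂ gives the pole to the plane: n ∝ (0.417, -0.160, 0.428).
tan δ = √(n_x²+n_y²)/n_z = 0.447/0.428, so δ = 46.2°.
The horizontal component of n points toward azimuth atan2(n_x, n_y) = 111°, the dip direction.

true dip 46°, dip direction 110°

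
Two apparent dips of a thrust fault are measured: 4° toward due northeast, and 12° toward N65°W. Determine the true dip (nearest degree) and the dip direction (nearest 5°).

The two traces are lines in the plane: v₁ = (sin 45°·cos 4°, cos 45°·cos 4°, −sin 4°), v₂ = (sin 295°·cos 12°, cos 295°·cos 12°, −sin 12°).
n = v₁ × v₂ = (-0.118, 0.208, 0.917) (taken with n_z > 0).
tan δ = √(n_x²+n_y²)/n_z = 0.239/0.917, so δ = 14.6°.
Dip direction = atan2(-0.118, 0.208) = 331° (azimuth of n's horizontal projection).

true dip 15°, dip direction 330°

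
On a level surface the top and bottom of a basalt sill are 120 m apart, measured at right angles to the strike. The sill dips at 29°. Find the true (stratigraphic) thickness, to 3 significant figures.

58.2 m

True thickness t = w · sin(dip) = 120 × sin 29°
t = 120 × 0.4848 = 58.177 m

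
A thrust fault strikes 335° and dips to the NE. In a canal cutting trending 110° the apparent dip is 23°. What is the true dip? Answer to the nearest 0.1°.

The section is 45° from the strike.
tan δ = tan α / sin β = tan 23° / sin 45° = 0.4245 / 0.7071 = 0.6003
true dip = arctan 0.6003 = 30.98°

31.0°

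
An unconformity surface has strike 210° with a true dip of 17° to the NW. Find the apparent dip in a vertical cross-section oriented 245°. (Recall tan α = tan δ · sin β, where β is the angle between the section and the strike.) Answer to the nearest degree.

Angle between strike (210°) and section (245°): β = 35°.
tan(apparent dip) = tan 17° · sin 35° = 0.1754
apparent dip = arctan 0.1754 = 9.95°

10°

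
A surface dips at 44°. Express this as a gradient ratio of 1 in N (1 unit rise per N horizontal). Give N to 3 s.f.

1 : N means tan θ = 1/N, so N = 1/tan 44° = 1/0.9657

1 in 1.04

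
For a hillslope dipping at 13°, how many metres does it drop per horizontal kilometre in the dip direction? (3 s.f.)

drop per km = 1000 × tan 13° = 1000 × 0.2309

231 m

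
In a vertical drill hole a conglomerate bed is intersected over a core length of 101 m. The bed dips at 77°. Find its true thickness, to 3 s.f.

True thickness t = h · cos(dip) = 101 × cos 77°
t = 101 × 0.2250 = 22.720 m

22.7 m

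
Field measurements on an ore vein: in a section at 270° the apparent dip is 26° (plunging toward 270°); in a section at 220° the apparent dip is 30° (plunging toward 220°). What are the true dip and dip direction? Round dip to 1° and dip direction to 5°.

Each apparent-dip line lies in the plane. As unit vectors (x east, y north, z up), v₁ plunges 26°→270° and v₂ plunges 30°→220°.
n = v₁ × v₂ = (-0.291, -0.205, 0.596) (taken with n_z > 0).
Dip δ = arctan(|n_h|/n_z) = arctan(0.356/0.596) = 30.8°.
Dip direction = atan2(-0.291, -0.205) = 235° (azimuth of n's horizontal projection).

true dip 31°, dip direction 235°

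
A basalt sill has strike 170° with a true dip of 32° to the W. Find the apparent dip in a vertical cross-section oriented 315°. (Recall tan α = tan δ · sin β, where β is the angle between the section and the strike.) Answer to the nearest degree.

Angle between strike (170°) and section (315°): β = 35°.
tan(apparent dip) = tan 32° · sin 35° = 0.3584
α = arctan(0.3584) = 19.72°

20°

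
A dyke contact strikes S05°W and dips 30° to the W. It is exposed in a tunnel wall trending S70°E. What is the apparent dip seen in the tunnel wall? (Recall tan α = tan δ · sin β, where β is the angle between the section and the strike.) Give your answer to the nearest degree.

29°

The strike is S05°W and the section trends S70°E; the acute angle between them is β = 75°.
tan α = tan 30° × sin 75° = 0.5774 × 0.9659 = 0.5577
apparent dip = arctan 0.5577 = 29.15°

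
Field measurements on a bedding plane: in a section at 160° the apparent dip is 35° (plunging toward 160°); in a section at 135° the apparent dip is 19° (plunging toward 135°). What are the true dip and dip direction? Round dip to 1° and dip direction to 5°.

true dip 44°, dip direction 205°

The two traces are lines in the plane: v₁ = (sin 160°·cos 35°, cos 160°·cos 35°, −sin 35°), v₂ = (sin 135°·cos 19°, cos 135°·cos 19°, −sin 19°).
n = v₁ × v₂ = (-0.133, -0.292, 0.327) (taken with n_z > 0).
True dip = arccos(n_z / |n|) = arccos(0.7139) = 44.4°.
The horizontal component of n points toward azimuth atan2(n_x, n_y) = 204°, the dip direction.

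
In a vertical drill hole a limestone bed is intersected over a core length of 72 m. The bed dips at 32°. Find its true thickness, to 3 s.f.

61.1 m

True thickness t = h · cos(dip) = 72 × cos 32°
t = 72 × 0.8480 = 61.059 m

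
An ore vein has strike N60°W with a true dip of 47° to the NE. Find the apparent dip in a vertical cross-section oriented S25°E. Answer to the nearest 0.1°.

31.6°

The strike is N60°W and the section trends S25°E; the acute angle between them is β = 35°.
tan α = tan 47° × sin 35° = 1.0724 × 0.5736 = 0.6151
apparent dip = arctan 0.6151 = 31.60°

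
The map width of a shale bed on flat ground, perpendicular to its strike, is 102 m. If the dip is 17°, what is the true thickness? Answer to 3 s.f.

29.8 m

True thickness t = w · sin(dip) = 102 × sin 17°
t = 102 × 0.2924 = 29.822 m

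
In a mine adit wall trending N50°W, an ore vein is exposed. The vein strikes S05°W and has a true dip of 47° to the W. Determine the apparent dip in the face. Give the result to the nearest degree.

41°

Angle between strike (S05°W) and section (N50°W): β = 55°.
tan α = tan 47° × sin 55° = 1.0724 × 0.8192 = 0.8784
apparent dip = arctan 0.8784 = 41.30°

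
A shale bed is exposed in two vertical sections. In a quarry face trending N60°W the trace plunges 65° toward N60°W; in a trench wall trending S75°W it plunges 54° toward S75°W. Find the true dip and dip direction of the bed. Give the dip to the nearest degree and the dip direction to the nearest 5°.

true dip 65°, dip direction 305°

Each apparent-dip line lies in the plane. As unit vectors (x east, y north, z up), v₁ plunges 65°→N60°W and v₂ plunges 54°→S75°W.
Cross product v₁ × v₂ gives the pole to the plane: n ∝ (-0.309, 0.218, 0.176).
True dip = arccos(n_z / |n|) = arccos(0.4211) = 65.1°.
Dip direction = atan2(-0.309, 0.218) = 305° (azimuth of n's horizontal projection).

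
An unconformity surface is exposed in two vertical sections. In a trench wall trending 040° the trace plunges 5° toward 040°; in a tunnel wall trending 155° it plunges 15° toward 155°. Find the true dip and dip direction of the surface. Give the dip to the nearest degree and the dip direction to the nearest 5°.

Represent each trace as a vector plunging at its apparent dip toward its trend (east-north-up frame): v₁ = (0.640, 0.763, -0.087), v₂ = (0.408, -0.875, -0.259).
n = v₁ × v₂ = (0.274, -0.130, 0.872) (taken with n_z > 0).
tan δ = √(n_x²+n_y²)/n_z = 0.303/0.872, so δ = 19.2°.
The horizontal component of n points toward azimuth atan2(n_x, n_y) = 115°, the dip direction.

true dip 19°, dip direction 115°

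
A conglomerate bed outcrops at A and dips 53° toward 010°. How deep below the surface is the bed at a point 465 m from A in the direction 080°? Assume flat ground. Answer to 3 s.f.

The hole lies 70° from the dip direction, so the down-dip offset is 465 × cos 70° = 159.04 m.
Depth = down-dip offset × tan(dip) = 159.04 × tan 53° = 159.04 × 1.3270
Depth = 211.05 m

211 m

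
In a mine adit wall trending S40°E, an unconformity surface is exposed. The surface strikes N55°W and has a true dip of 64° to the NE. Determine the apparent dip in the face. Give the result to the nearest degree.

Angle between strike (N55°W) and section (S40°E): β = 15°.
tan(apparent dip) = tan 64° · sin 15° = 0.5307
apparent dip = arctan 0.5307 = 27.95°

28°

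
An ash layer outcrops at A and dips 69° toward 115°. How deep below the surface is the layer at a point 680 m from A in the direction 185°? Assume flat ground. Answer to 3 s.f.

606 m

The hole lies 70° from the dip direction, so the down-dip offset is 680 × cos 70° = 232.57 m.
Depth = down-dip offset × tan(dip) = 232.57 × tan 69° = 232.57 × 2.6051
Depth = 605.88 m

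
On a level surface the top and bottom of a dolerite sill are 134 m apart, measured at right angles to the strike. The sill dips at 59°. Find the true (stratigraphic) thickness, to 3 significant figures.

115 m

True thickness t = w · sin(dip) = 134 × sin 59°
t = 134 × 0.8572 = 114.860 m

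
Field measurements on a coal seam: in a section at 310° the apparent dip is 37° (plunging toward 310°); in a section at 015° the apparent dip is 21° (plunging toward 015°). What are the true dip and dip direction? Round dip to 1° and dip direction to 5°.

The two traces are lines in the plane: v₁ = (sin 310°·cos 37°, cos 310°·cos 37°, −sin 37°), v₂ = (sin 15°·cos 21°, cos 15°·cos 21°, −sin 21°).
n = v₁ × v₂ = (-0.359, 0.365, 0.676) (taken with n_z > 0).
True dip = arccos(n_z / |n|) = arccos(0.7973) = 37.1°.
Dip direction = azimuth of (n_x, n_y) = atan2(-0.359, 0.365) = 315°.

true dip 37°, dip direction 315°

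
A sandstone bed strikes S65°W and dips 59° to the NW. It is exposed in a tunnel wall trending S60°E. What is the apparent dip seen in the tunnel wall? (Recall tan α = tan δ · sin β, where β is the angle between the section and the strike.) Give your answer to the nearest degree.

54°

The section lies 55° from the strike.
tan α = tan 59° × sin 55° = 1.6643 × 0.8192 = 1.3633
apparent dip = arctan 1.3633 = 53.74°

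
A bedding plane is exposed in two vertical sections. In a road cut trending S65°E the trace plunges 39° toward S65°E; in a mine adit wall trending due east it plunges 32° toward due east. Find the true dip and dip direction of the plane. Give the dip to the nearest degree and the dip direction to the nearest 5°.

Each apparent-dip line lies in the plane. As unit vectors (x east, y north, z up), v₁ plunges 39°→S65°E and v₂ plunges 32°→due east.
n = v₁ × v₂ = (0.174, -0.160, 0.279) (taken with n_z > 0).
True dip = arccos(n_z / |n|) = arccos(0.7620) = 40.4°.
Dip direction = azimuth of (n_x, n_y) = atan2(0.174, -0.160) = 133°.

true dip 40°, dip direction 135°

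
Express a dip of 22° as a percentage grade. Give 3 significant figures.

40.4%

grade % = 100 × tan 22° = 100 × 0.4040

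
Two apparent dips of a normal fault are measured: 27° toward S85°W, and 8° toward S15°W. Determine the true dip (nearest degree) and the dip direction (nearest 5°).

Each apparent-dip line lies in the plane. As unit vectors (x east, y north, z up), v₁ plunges 27°→S85°W and v₂ plunges 8°→S15°W.
Cross product v₁ × v₂ gives the pole to the plane: n ∝ (-0.423, -0.007, 0.829).
tan δ = √(n_x²+n_y²)/n_z = 0.424/0.829, so δ = 27.1°.
Dip direction = atan2(-0.423, -0.007) = 269° (azimuth of n's horizontal projection).

true dip 27°, dip direction 270°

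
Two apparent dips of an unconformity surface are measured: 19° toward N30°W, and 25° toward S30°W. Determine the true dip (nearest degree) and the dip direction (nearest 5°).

true dip 39°, dip direction 265°

The two traces are lines in the plane: v₁ = (sin 330°·cos 19°, cos 330°·cos 19°, −sin 19°), v₂ = (sin 210°·cos 25°, cos 210°·cos 25°, −sin 25°).
Cross product v₁ × v₂ gives the pole to the plane: n ∝ (-0.602, -0.052, 0.742).
tan δ = √(n_x²+n_y²)/n_z = 0.604/0.742, so δ = 39.1°.
Dip direction = atan2(-0.602, -0.052) = 265° (azimuth of n's horizontal projection).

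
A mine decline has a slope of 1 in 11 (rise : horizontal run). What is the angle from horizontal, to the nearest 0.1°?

tan θ = 1/11 = 0.0909
θ = arctan(0.0909) = 5.19°

5.2°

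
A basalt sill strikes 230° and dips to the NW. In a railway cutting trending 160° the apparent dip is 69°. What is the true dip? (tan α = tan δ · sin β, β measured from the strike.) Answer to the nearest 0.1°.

70.2°

The section is 70° from the strike.
tan δ = tan α / sin β = tan 69° / sin 70° = 2.6051 / 0.9397 = 2.7723
δ = arctan(2.7723) = 70.16°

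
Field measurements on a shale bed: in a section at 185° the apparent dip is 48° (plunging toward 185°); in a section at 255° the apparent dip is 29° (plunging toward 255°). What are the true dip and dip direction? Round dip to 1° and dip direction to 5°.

true dip 48°, dip direction 195°

Represent each trace as a vector plunging at its apparent dip toward its trend (east-north-up frame): v₁ = (-0.058, -0.667, -0.743), v₂ = (-0.845, -0.226, -0.485).
n = v₁ × v₂ = (-0.155, -0.600, 0.550) (taken with n_z > 0).
Dip δ = arctan(|n_h|/n_z) = arctan(0.619/0.550) = 48.4°.
Dip direction = atan2(-0.155, -0.600) = 194° (azimuth of n's horizontal projection).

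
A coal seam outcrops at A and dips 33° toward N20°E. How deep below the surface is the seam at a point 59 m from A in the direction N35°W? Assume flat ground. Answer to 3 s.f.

The hole lies 55° from the dip direction, so the down-dip offset is 59 × cos 55° = 33.84 m.
Depth = down-dip offset × tan(dip) = 33.84 × tan 33° = 33.84 × 0.6494
Depth = 21.98 m

22.0 m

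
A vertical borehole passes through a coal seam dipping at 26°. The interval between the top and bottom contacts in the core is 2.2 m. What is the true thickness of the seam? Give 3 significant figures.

True thickness t = h · cos(dip) = 2.2 × cos 26°
t = 2.2 × 0.8988 = 1.977 m

1.98 m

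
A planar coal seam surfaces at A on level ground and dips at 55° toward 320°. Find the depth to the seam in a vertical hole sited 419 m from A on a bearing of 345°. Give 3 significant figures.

542 m

The hole lies 25° from the dip direction, so the down-dip offset is 419 × cos 25° = 379.74 m.
Depth = down-dip offset × tan(dip) = 379.74 × tan 55° = 379.74 × 1.4281
Depth = 542.33 m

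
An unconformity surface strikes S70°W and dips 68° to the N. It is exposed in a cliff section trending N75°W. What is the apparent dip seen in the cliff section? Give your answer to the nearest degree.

The section lies 35° from the strike.
tan(apparent dip) = tan 68° · sin 35° = 1.4197
α = arctan(1.4197) = 54.84°

55°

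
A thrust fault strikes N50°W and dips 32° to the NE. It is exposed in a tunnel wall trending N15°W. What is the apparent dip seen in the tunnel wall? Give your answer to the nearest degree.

20°

The strike is N50°W and the section trends N15°W; the acute angle between them is β = 35°.
tan α = tan 32° × sin 35° = 0.6249 × 0.5736 = 0.3584
α = arctan(0.3584) = 19.72°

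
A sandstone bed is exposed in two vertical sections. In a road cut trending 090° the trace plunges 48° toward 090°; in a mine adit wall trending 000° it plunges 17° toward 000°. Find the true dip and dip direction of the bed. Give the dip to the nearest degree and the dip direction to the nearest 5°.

Each apparent-dip line lies in the plane. As unit vectors (x east, y north, z up), v₁ plunges 48°→090° and v₂ plunges 17°→000°.
The plane normal is n = v₁ × v₂ ∝ (0.711, 0.196, 0.640).
True dip = arccos(n_z / |n|) = arccos(0.6556) = 49.0°.
Dip direction = atan2(0.711, 0.196) = 75° (azimuth of n's horizontal projection).

true dip 49°, dip direction 075°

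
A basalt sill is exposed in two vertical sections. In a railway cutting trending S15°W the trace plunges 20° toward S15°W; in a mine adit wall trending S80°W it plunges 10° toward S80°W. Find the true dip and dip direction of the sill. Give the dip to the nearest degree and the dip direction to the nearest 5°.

The two traces are lines in the plane: v₁ = (sin 195°·cos 20°, cos 195°·cos 20°, −sin 20°), v₂ = (sin 260°·cos 10°, cos 260°·cos 10°, −sin 10°).
n = v₁ × v₂ = (-0.099, -0.289, 0.839) (taken with n_z > 0).
True dip = arccos(n_z / |n|) = arccos(0.9394) = 20.0°.
The horizontal component of n points toward azimuth atan2(n_x, n_y) = 199°, the dip direction.

true dip 20°, dip direction 200°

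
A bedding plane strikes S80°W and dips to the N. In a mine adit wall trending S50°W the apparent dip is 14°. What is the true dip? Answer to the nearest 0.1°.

The section is 30° from the strike.
tan δ = tan α / sin β = tan 14° / sin 30° = 0.2493 / 0.5000 = 0.4987
δ = arctan(0.4987) = 26.50°

26.5°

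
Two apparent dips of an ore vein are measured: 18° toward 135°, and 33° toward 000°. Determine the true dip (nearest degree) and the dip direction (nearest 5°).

Each apparent-dip line lies in the plane. As unit vectors (x east, y north, z up), v₁ plunges 18°→135° and v₂ plunges 33°→000°.
The plane normal is n = v₁ × v₂ ∝ (0.625, 0.366, 0.564).
True dip = arccos(n_z / |n|) = arccos(0.6141) = 52.1°.
Dip direction = atan2(0.625, 0.366) = 60° (azimuth of n's horizontal projection).

true dip 52°, dip direction 060°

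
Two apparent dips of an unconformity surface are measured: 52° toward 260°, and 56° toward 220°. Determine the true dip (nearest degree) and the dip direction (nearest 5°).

Each apparent-dip line lies in the plane. As unit vectors (x east, y north, z up), v₁ plunges 52°→260° and v₂ plunges 56°→220°.
Cross product v₁ × v₂ gives the pole to the plane: n ∝ (-0.249, -0.219, 0.221).
Dip δ = arctan(|n_h|/n_z) = arctan(0.332/0.221) = 56.3°.
Dip direction = azimuth of (n_x, n_y) = atan2(-0.249, -0.219) = 229°.

true dip 56°, dip direction 230°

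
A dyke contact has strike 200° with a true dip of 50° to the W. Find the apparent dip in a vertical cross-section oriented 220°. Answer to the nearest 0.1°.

22.2°

The strike is 200° and the section trends 220°; the acute angle between them is β = 20°.
tan α = tan 50° × sin 20° = 1.1918 × 0.3420 = 0.4076
apparent dip = arctan 0.4076 = 22.18°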